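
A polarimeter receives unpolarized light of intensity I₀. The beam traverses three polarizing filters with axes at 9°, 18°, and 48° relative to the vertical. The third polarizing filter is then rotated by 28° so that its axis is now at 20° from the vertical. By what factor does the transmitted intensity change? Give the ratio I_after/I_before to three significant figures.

I_new/I_old ≈ 1.33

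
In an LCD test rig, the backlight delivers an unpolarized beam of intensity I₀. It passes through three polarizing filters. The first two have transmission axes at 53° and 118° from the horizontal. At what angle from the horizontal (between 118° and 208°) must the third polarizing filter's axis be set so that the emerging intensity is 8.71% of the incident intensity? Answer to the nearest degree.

Unpolarized light through the first polarizer → I₁ = ½ I₀, now polarized at 53°.
I₂ = I₁ cos²(118° − 53°) = 0.5 I₀ · cos²(65°) = 0.0893 I₀.
Need I₃/I₀ = 0.0871, so cos²(θ − 118°) = 0.0871 / 0.0893 = 0.9753.
θ − 118° = arccos(√0.9753) = 9.0°, giving θ ≈ 118 + 9.0 = 127.0°.

θ ≈ 127°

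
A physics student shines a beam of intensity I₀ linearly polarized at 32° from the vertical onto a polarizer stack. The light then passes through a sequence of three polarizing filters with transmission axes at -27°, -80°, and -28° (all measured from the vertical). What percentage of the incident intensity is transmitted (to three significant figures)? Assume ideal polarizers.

≈ 3.64%

I₁ = I₀ cos²(-27° − 32°) = I₀ cos²(59°) = 0.2653 I₀.
I₂ = I₁ cos²(-80° + 27°) = 0.2653 I₀ · cos²(53°) = 0.09607 I₀.
I₃ = I₂ cos²(-28° + 80°) = 0.09607 I₀ · cos²(52°) = 0.03642 I₀.
That is 3.642% of the incident intensity.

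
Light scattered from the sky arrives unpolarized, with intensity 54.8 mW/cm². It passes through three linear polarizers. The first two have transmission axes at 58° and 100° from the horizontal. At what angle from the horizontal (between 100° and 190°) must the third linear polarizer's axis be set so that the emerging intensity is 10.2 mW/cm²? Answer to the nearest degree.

Unpolarized light through the first polarizer → I₁ = ½ I₀, now polarized at 58°.
I₂ = I₁ cos²(100° − 58°) = 0.5 I₀ · cos²(42°) = 0.2761 I₀.
Target fraction: 10.2 / 54.8 mW/cm² = 0.1861 of I₀.
Need I₃/I₀ = 0.1861, so cos²(θ − 100°) = 0.1861 / 0.2761 = 0.6741.
θ − 100° = arccos(√0.6741) = 34.8°, giving θ ≈ 100 + 34.8 = 134.8°.

θ ≈ 135°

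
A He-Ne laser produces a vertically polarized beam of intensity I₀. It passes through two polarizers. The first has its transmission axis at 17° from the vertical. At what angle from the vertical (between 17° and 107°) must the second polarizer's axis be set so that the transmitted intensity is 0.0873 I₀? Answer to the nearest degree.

θ ≈ 89°

I₁ = I₀ cos²(17° − 0°) = I₀ cos²(17°) = 0.9145 I₀.
Need I₂/I₀ = 0.0873, so cos²(θ − 17°) = 0.0873 / 0.9145 = 0.09546.
θ − 17° = arccos(√0.09546) = 72.0°, giving θ ≈ 17 + 72.0 = 89.0°.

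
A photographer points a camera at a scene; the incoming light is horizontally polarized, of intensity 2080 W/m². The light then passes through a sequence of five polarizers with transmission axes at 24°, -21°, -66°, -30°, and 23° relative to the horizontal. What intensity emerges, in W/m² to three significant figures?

I₁ = 2080 W/m² · cos²(24°) = 1736 W/m².
I₂ = I₁ · cos²(45°) = 1736 · 0.5 = 867.9 W/m².
I₃ = I₂ · cos²(45°) = 867.9 · 0.5 = 434 W/m².
I₄ = I₃ · cos²(36°) = 434 · 0.6545 = 284 W/m².
I₅ = I₄ · cos²(53°) = 284 · 0.3622 = 102.9 W/m².

I ≈ 103 W/m²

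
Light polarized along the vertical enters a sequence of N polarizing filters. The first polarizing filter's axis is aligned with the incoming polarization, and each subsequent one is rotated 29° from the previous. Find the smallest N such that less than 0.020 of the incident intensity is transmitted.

First polarizer is aligned with the polarization: full transmission.
Each further stage multiplies by cos²(29°) = 0.765.
After N polarizers: T = 0.765^(N−1). Require T < 0.020 ⇒ N−1 > ln(0.020)/ln(0.765) = 14.60, so N−1 ≥ 15 and N = 16.
Check: N=16 gives T = 0.01797 < 0.020; N=15 gives T = 0.02349.

N = 16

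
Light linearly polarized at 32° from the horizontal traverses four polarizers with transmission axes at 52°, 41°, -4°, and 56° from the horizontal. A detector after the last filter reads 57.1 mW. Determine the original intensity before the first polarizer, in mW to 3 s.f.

By Malus's law, I₁ = I₀ cos²(52° − 32°) = I₀ cos²(20°) = 0.883 I₀.
I₂ = I₁ cos²(41° − 52°) = 0.883 I₀ · cos²(11°) = 0.8509 I₀.
I₃ = I₂ cos²(-4° − 41°) = 0.8509 I₀ · cos²(45°) = 0.4254 I₀.
I₄ = I₃ cos²(56° + 4°) = 0.4254 I₀ · cos²(60°) = 0.1064 I₀.
So 57.1 mW = 0.1064 I₀, giving I₀ = 57.1/0.1064 = 536.9 mW.

I₀ ≈ 537 mW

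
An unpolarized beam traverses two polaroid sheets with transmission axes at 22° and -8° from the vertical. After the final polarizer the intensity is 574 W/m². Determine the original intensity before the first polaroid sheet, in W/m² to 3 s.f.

Unpolarized light through the first polarizer → I₁ = ½ I₀, now polarized at 22°.
I₂ = I₁ cos²(-8° − 22°) = 0.5 I₀ · cos²(30°) = 0.375 I₀.
So 574 W/m² = 0.375 I₀, giving I₀ = 574/0.375 = 1531 W/m².

I₀ ≈ 1530 W/m²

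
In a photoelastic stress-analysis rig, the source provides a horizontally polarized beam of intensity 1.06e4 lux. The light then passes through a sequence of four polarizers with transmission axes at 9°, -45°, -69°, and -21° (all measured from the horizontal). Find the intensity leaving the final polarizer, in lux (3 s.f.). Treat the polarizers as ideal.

I ≈ 1330 lux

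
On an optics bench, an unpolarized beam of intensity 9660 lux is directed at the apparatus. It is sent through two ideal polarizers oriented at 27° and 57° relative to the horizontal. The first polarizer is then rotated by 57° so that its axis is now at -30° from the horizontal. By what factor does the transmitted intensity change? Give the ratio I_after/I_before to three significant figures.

I_new/I_old ≈ 0.00365

Before rotation:
Unpolarized light through the first polarizer → I₁ = ½ I₀, now polarized at 27°.
I₂ = I₁ cos²(57° − 27°) = 0.5 I₀ · cos²(30°) = 0.375 I₀.
After rotation:
Unpolarized light through the first polarizer → I₁ = ½ I₀, now polarized at -30°.
I₂ = I₁ cos²(57° + 30°) = 0.5 I₀ · cos²(87°) = 0.00137 I₀.
Ratio = 0.00137 / 0.375 = 0.003652.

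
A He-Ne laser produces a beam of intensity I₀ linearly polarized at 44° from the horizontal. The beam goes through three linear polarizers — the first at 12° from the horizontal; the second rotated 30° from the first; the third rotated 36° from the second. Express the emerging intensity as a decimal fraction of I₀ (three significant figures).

I₁ = I₀ cos²(12° − 44°) = I₀ cos²(32°) = 0.7192 I₀.
I₂ = I₁ cos²(30°) = 0.7192 · 0.75 I₀ = 0.5394 I₀.
I₃ = I₂ cos²(36°) = 0.5394 · 0.6545 I₀ = 0.353 I₀.
Transmitted fraction = 0.353.

≈ 0.353 I₀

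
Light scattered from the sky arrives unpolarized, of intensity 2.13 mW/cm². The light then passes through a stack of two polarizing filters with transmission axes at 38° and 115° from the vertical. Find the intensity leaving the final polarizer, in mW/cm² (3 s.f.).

I ≈ 0.0539 mW/cm²

Unpolarized light through the first polarizer → I₁ = 2.13 mW/cm²/2 = 1.065 mW/cm², polarized at 38°.
I₂ = I₁ · cos²(77°) = 1.065 · 0.0506 = 0.05389 mW/cm².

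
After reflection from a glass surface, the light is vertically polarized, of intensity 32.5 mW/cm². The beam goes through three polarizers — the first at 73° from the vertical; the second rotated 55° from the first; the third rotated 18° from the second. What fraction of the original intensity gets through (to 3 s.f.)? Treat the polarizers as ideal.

I/I₀ ≈ 0.0254

I₁ = 32.5 mW/cm² · cos²(73°) = 2.778 mW/cm².
I₂ = I₁ · cos²(55°) = 2.778 · 0.329 = 0.914 mW/cm².
I₃ = I₂ · cos²(18°) = 0.914 · 0.9045 = 0.8267 mW/cm².
Transmitted fraction = 0.02544.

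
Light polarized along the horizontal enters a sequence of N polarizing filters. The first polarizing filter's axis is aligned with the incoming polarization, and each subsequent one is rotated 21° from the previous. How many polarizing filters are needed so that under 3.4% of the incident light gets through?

First polarizer is aligned with the polarization: full transmission.
Each further stage multiplies by cos²(21°) = 0.8716.
After N polarizers: T = 0.8716^(N−1). Require T < 0.034 ⇒ N−1 > ln(0.034)/ln(0.8716) = 24.60, so N−1 ≥ 25 and N = 26.
Check: N=26 gives T = 0.03218 < 0.034; N=25 gives T = 0.03692.

N = 26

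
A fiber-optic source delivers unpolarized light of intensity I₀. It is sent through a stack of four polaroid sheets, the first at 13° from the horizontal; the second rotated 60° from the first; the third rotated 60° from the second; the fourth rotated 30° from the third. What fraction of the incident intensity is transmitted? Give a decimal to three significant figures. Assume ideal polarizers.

≈ 0.0234 I₀

Unpolarized light through the first polarizer → I₁ = ½ I₀, now polarized at 13°.
I₂ = I₁ cos²(60°) = 0.5 · 0.25 I₀ = 0.125 I₀.
I₃ = I₂ cos²(60°) = 0.125 · 0.25 I₀ = 0.03125 I₀.
I₄ = I₃ cos²(30°) = 0.03125 · 0.75 I₀ = 0.02344 I₀.
Transmitted fraction = 0.02344.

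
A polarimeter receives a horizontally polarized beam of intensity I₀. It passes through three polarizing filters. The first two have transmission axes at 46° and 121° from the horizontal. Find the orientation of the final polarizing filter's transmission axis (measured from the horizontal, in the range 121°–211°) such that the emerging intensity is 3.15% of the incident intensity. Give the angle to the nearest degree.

I₁ = I₀ cos²(46° − 0°) = I₀ cos²(46°) = 0.4826 I₀.
I₂ = I₁ cos²(121° − 46°) = 0.4826 I₀ · cos²(75°) = 0.03232 I₀.
Need I₃/I₀ = 0.0315, so cos²(θ − 121°) = 0.0315 / 0.03232 = 0.9745.
θ − 121° = arccos(√0.9745) = 9.2°, giving θ ≈ 121 + 9.2 = 130.2°.

θ ≈ 130°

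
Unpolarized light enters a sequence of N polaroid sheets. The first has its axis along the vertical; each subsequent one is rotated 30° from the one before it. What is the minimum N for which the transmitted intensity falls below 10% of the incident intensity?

N = 7

First polarizer halves the unpolarized light: factor 1/2.
Each further stage multiplies by cos²(30°) = 0.75.
After N polarizers: T = 0.5·0.75^(N−1). Require T < 0.10 ⇒ N−1 > ln(0.10/0.5)/ln(0.75) = 5.59, so N−1 ≥ 6 and N = 7.
Check: N=7 gives T = 0.08899 < 0.10; N=6 gives T = 0.1187.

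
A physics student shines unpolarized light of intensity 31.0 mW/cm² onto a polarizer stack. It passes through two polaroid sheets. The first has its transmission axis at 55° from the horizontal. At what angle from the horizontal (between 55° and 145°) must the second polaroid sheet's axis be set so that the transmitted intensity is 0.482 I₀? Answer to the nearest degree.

Unpolarized light through the first polarizer → I₁ = ½ I₀, now polarized at 55°.
Need I₂/I₀ = 0.482, so cos²(θ − 55°) = 0.482 / 0.5 = 0.964.
θ − 55° = arccos(√0.964) = 10.9°, giving θ ≈ 55 + 10.9 = 65.9°.

θ ≈ 66°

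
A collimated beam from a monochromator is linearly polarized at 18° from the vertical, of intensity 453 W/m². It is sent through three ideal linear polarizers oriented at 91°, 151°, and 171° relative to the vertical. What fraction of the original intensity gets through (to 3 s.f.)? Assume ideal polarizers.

I/I₀ ≈ 0.0189

I₁ = 453 W/m² · cos²(73°) = 38.72 W/m².
I₂ = I₁ · cos²(60°) = 38.72 · 0.25 = 9.681 W/m².
I₃ = I₂ · cos²(20°) = 9.681 · 0.883 = 8.548 W/m².
Transmitted fraction = 0.01887.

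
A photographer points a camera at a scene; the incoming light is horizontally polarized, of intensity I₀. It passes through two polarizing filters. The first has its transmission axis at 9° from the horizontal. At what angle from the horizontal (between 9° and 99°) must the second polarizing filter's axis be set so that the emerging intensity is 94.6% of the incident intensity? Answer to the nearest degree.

I₁ = I₀ cos²(9° − 0°) = I₀ cos²(9°) = 0.9755 I₀.
Need I₂/I₀ = 0.946, so cos²(θ − 9°) = 0.946 / 0.9755 = 0.9697.
θ − 9° = arccos(√0.9697) = 10.0°, giving θ ≈ 9 + 10.0 = 19.0°.

θ ≈ 19°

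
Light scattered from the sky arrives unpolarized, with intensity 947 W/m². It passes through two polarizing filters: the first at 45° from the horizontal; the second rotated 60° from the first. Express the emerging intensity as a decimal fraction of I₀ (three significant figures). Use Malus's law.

I/I₀ ≈ 0.125

Unpolarized light through the first polarizer → I₁ = 947 W/m²/2 = 473.5 W/m², polarized at 45°.
I₂ = I₁ · cos²(60°) = 473.5 · 0.25 = 118.4 W/m².
Transmitted fraction = 0.125.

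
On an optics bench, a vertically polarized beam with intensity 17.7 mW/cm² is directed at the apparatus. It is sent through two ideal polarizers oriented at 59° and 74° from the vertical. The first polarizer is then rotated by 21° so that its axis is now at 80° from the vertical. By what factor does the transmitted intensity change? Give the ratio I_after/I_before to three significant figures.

I_new/I_old ≈ 0.121

Before rotation:
I₁ = I₀ cos²(59° − 0°) = I₀ cos²(59°) = 0.2653 I₀.
I₂ = I₁ cos²(74° − 59°) = 0.2653 I₀ · cos²(15°) = 0.2475 I₀.
After rotation:
I₁ = I₀ cos²(80° − 0°) = I₀ cos²(80°) = 0.03015 I₀.
I₂ = I₁ cos²(74° − 80°) = 0.03015 I₀ · cos²(6°) = 0.02982 I₀.
Ratio = 0.02982 / 0.2475 = 0.1205.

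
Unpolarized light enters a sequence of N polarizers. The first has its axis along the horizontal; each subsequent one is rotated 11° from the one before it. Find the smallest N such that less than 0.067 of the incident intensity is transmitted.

First polarizer halves the unpolarized light: factor 1/2.
Each further stage multiplies by cos²(11°) = 0.9636.
After N polarizers: T = 0.5·0.9636^(N−1). Require T < 0.067 ⇒ N−1 > ln(0.067/0.5)/ln(0.9636) = 54.19, so N−1 ≥ 55 and N = 56.
Check: N=56 gives T = 0.06503 < 0.067; N=55 gives T = 0.06748.

N = 56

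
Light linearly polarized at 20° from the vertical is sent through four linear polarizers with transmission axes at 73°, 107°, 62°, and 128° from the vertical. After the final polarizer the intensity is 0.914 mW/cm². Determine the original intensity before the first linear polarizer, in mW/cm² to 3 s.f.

I₀ ≈ 44.4 mW/cm²

I₁ = I₀ cos²(73° − 20°) = I₀ cos²(53°) = 0.3622 I₀.
I₂ = I₁ cos²(107° − 73°) = 0.3622 I₀ · cos²(34°) = 0.2489 I₀.
I₃ = I₂ cos²(62° − 107°) = 0.2489 I₀ · cos²(45°) = 0.1245 I₀.
I₄ = I₃ cos²(128° − 62°) = 0.1245 I₀ · cos²(66°) = 0.02059 I₀.
So 0.914 mW/cm² = 0.02059 I₀, giving I₀ = 0.914/0.02059 = 44.39 mW/cm².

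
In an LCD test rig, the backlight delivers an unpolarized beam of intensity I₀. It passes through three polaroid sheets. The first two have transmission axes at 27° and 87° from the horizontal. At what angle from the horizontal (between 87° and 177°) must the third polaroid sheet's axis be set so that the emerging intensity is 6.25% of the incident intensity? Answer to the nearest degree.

θ ≈ 132°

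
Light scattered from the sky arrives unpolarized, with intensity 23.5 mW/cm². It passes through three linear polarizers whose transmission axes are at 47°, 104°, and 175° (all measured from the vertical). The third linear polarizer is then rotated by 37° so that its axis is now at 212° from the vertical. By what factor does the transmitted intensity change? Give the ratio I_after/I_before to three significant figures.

Before rotation:
Unpolarized light through the first polarizer → I₁ = ½ I₀, now polarized at 47°.
I₂ = I₁ cos²(104° − 47°) = 0.5 I₀ · cos²(57°) = 0.1483 I₀.
I₃ = I₂ cos²(175° − 104°) = 0.1483 I₀ · cos²(71°) = 0.01572 I₀.
After rotation:
Unpolarized light through the first polarizer → I₁ = ½ I₀, now polarized at 47°.
I₂ = I₁ cos²(104° − 47°) = 0.5 I₀ · cos²(57°) = 0.1483 I₀.
Angle between axes 2 and 3: 72°. I₃ = 0.1483 I₀ · cos²(72°) = 0.01416 I₀.
Ratio = 0.01416 / 0.01572 = 0.9009.

I_new/I_old ≈ 0.901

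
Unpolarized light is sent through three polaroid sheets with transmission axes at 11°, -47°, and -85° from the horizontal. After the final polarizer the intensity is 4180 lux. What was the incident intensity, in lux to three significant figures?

Unpolarized light through the first polarizer → I₁ = ½ I₀, now polarized at 11°.
I₂ = I₁ cos²(-47° − 11°) = 0.5 I₀ · cos²(58°) = 0.1404 I₀.
I₃ = I₂ cos²(-85° + 47°) = 0.1404 I₀ · cos²(38°) = 0.08719 I₀.
So 4180 lux = 0.08719 I₀, giving I₀ = 4180/0.08719 = 4.794e+04 lux.

I₀ ≈ 4.79e4 lux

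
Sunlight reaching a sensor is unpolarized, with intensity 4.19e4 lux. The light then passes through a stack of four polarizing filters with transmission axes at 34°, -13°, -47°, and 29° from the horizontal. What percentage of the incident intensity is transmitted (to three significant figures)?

Unpolarized light through the first polarizer → I₁ = 4.19e4 lux/2 = 2.095e+04 lux, polarized at 34°.
I₂ = I₁ · cos²(47°) = 2.095e+04 · 0.4651 = 9744 lux.
I₃ = I₂ · cos²(34°) = 9744 · 0.6873 = 6697 lux.
I₄ = I₃ · cos²(76°) = 6697 · 0.05853 = 392 lux.
That is 0.9355% of the incident intensity.

≈ 0.935%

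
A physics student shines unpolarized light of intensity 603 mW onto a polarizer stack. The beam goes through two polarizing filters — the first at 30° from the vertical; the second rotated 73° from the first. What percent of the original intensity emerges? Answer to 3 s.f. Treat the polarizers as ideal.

≈ 4.27%

Unpolarized light through the first polarizer → I₁ = 603 mW/2 = 301.5 mW, polarized at 30°.
I₂ = I₁ · cos²(73°) = 301.5 · 0.08548 = 25.77 mW.
That is 4.274% of the incident intensity.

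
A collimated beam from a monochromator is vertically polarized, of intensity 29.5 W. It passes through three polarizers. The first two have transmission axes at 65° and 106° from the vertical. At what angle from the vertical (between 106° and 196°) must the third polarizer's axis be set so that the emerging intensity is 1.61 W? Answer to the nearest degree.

θ ≈ 149°

By Malus's law, I₁ = I₀ cos²(65° − 0°) = I₀ cos²(65°) = 0.1786 I₀.
I₂ = I₁ cos²(106° − 65°) = 0.1786 I₀ · cos²(41°) = 0.1017 I₀.
Target fraction: 1.61 / 29.5 W = 0.05458 of I₀.
Need I₃/I₀ = 0.05458, so cos²(θ − 106°) = 0.05458 / 0.1017 = 0.5365.
θ − 106° = arccos(√0.5365) = 42.9°, giving θ ≈ 106 + 42.9 = 148.9°.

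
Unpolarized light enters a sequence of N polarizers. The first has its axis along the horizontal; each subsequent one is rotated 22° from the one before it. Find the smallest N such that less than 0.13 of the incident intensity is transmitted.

First polarizer halves the unpolarized light: factor 1/2.
Each further stage multiplies by cos²(22°) = 0.8597.
After N polarizers: T = 0.5·0.8597^(N−1). Require T < 0.13 ⇒ N−1 > ln(0.13/0.5)/ln(0.8597) = 8.91, so N−1 ≥ 9 and N = 10.
Check: N=10 gives T = 0.1282 < 0.13; N=9 gives T = 0.1492.

N = 10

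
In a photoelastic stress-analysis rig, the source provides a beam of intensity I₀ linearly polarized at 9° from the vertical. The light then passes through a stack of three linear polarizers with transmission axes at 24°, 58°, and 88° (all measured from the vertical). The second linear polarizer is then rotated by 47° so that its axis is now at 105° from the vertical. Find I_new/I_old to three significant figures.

I_new/I_old ≈ 0.0434

Before rotation:
By Malus's law, I₁ = I₀ cos²(24° − 9°) = I₀ cos²(15°) = 0.933 I₀.
I₂ = I₁ cos²(58° − 24°) = 0.933 I₀ · cos²(34°) = 0.6413 I₀.
I₃ = I₂ cos²(88° − 58°) = 0.6413 I₀ · cos²(30°) = 0.4809 I₀.
After rotation:
I₁ = I₀ cos²(24° − 9°) = I₀ cos²(15°) = 0.933 I₀.
I₂ = I₁ cos²(105° − 24°) = 0.933 I₀ · cos²(81°) = 0.02283 I₀.
I₃ = I₂ cos²(88° − 105°) = 0.02283 I₀ · cos²(17°) = 0.02088 I₀.
Ratio = 0.02088 / 0.4809 = 0.04342.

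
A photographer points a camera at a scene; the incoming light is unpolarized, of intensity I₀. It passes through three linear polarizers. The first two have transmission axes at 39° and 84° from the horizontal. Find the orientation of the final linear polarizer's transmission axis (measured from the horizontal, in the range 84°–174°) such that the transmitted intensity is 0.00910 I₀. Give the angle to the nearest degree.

Unpolarized light through the first polarizer → I₁ = ½ I₀, now polarized at 39°.
I₂ = I₁ cos²(84° − 39°) = 0.5 I₀ · cos²(45°) = 0.25 I₀.
Need I₃/I₀ = 0.0091, so cos²(θ − 84°) = 0.0091 / 0.25 = 0.0364.
θ − 84° = arccos(√0.0364) = 79.0°, giving θ ≈ 84 + 79.0 = 163.0°.

θ ≈ 163°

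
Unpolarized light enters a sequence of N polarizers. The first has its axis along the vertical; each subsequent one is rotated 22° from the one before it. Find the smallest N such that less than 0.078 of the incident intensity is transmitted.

N = 14

First polarizer halves the unpolarized light: factor 1/2.
Each further stage multiplies by cos²(22°) = 0.8597.
After N polarizers: T = 0.5·0.8597^(N−1). Require T < 0.078 ⇒ N−1 > ln(0.078/0.5)/ln(0.8597) = 12.29, so N−1 ≥ 13 and N = 14.
Check: N=14 gives T = 0.07003 < 0.078; N=13 gives T = 0.08146.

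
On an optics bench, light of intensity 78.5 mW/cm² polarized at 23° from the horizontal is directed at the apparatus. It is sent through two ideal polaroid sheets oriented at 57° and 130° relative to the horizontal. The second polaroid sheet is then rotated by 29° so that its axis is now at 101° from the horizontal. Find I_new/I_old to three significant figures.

I_new/I_old ≈ 6.05

Before rotation:
I₁ = I₀ cos²(57° − 23°) = I₀ cos²(34°) = 0.6873 I₀.
I₂ = I₁ cos²(130° − 57°) = 0.6873 I₀ · cos²(73°) = 0.05875 I₀.
After rotation:
I₁ = I₀ cos²(57° − 23°) = I₀ cos²(34°) = 0.6873 I₀.
I₂ = I₁ cos²(101° − 57°) = 0.6873 I₀ · cos²(44°) = 0.3556 I₀.
Ratio = 0.3556 / 0.05875 = 6.053.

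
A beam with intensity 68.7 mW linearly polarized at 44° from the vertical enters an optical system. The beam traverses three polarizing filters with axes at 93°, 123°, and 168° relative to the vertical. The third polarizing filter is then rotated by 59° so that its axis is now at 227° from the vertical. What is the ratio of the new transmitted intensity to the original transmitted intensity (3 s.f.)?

Before rotation:
I₁ = I₀ cos²(93° − 44°) = I₀ cos²(49°) = 0.4304 I₀.
I₂ = I₁ cos²(123° − 93°) = 0.4304 I₀ · cos²(30°) = 0.3228 I₀.
I₃ = I₂ cos²(168° − 123°) = 0.3228 I₀ · cos²(45°) = 0.1614 I₀.
After rotation:
I₁ = I₀ cos²(93° − 44°) = I₀ cos²(49°) = 0.4304 I₀.
I₂ = I₁ cos²(123° − 93°) = 0.4304 I₀ · cos²(30°) = 0.3228 I₀.
Angle between axes 2 and 3: 76°. I₃ = 0.3228 I₀ · cos²(76°) = 0.01889 I₀.
Ratio = 0.01889 / 0.1614 = 0.1171.

I_new/I_old ≈ 0.117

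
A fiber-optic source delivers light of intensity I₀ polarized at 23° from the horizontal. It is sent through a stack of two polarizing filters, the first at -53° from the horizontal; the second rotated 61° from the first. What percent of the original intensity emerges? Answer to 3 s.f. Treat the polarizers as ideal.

By Malus's law, I₁ = I₀ cos²(-53° − 23°) = I₀ cos²(76°) = 0.05853 I₀.
I₂ = I₁ cos²(61°) = 0.05853 · 0.235 I₀ = 0.01376 I₀.
That is 1.376% of the incident intensity.

≈ 1.38%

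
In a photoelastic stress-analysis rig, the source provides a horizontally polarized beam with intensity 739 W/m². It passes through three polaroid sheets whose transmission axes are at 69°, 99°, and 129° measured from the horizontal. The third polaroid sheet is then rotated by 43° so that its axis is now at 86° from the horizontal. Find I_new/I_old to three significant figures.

I_new/I_old ≈ 1.27

Before rotation:
By Malus's law, I₁ = I₀ cos²(69° − 0°) = I₀ cos²(69°) = 0.1284 I₀.
I₂ = I₁ cos²(99° − 69°) = 0.1284 I₀ · cos²(30°) = 0.09632 I₀.
I₃ = I₂ cos²(129° − 99°) = 0.09632 I₀ · cos²(30°) = 0.07224 I₀.
After rotation:
I₁ = I₀ cos²(69° − 0°) = I₀ cos²(69°) = 0.1284 I₀.
I₂ = I₁ cos²(99° − 69°) = 0.1284 I₀ · cos²(30°) = 0.09632 I₀.
I₃ = I₂ cos²(86° − 99°) = 0.09632 I₀ · cos²(13°) = 0.09145 I₀.
Ratio = 0.09145 / 0.07224 = 1.266.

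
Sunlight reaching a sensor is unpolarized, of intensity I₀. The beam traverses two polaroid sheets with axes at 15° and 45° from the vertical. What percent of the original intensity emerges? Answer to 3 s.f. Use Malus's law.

≈ 37.5%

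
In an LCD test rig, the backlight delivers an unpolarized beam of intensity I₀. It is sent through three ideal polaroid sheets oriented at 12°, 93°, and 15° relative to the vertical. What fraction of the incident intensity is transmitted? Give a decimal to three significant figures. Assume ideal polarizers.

≈ 0.000529 I₀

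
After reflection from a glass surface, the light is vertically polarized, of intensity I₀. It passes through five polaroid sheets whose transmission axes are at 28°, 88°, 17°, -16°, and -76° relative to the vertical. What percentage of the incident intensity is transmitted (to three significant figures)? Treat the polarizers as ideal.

I₁ = I₀ cos²(28° − 0°) = I₀ cos²(28°) = 0.7796 I₀.
I₂ = I₁ cos²(88° − 28°) = 0.7796 I₀ · cos²(60°) = 0.1949 I₀.
I₃ = I₂ cos²(17° − 88°) = 0.1949 I₀ · cos²(71°) = 0.02066 I₀.
I₄ = I₃ cos²(-16° − 17°) = 0.02066 I₀ · cos²(33°) = 0.01453 I₀.
I₅ = I₄ cos²(-76° + 16°) = 0.01453 I₀ · cos²(60°) = 0.003633 I₀.
That is 0.3633% of the incident intensity.

≈ 0.363%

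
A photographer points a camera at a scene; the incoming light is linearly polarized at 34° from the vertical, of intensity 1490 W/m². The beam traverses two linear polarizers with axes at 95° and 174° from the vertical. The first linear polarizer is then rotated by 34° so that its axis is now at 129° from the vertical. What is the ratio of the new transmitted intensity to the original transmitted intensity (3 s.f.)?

I_new/I_old ≈ 0.444

Before rotation:
I₁ = I₀ cos²(95° − 34°) = I₀ cos²(61°) = 0.235 I₀.
I₂ = I₁ cos²(174° − 95°) = 0.235 I₀ · cos²(79°) = 0.008557 I₀.
After rotation:
I₁ = I₀ cos²(129° − 34°) = I₀ cos²(85°) = 0.007596 I₀.
I₂ = I₁ cos²(174° − 129°) = 0.007596 I₀ · cos²(45°) = 0.003798 I₀.
Ratio = 0.003798 / 0.008557 = 0.4438.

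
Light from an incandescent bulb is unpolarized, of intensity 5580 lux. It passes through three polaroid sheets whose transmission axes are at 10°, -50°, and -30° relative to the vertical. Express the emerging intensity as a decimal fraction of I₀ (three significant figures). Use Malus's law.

Unpolarized light through the first polarizer → I₁ = 5580 lux/2 = 2790 lux, polarized at 10°.
I₂ = I₁ · cos²(60°) = 2790 · 0.25 = 697.5 lux.
I₃ = I₂ · cos²(20°) = 697.5 · 0.883 = 615.9 lux.
Transmitted fraction = 0.1104.

I/I₀ ≈ 0.110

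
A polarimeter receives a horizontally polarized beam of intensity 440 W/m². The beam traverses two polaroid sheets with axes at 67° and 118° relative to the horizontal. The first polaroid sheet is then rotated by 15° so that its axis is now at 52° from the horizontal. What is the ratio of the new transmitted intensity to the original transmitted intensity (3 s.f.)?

I_new/I_old ≈ 1.04

Before rotation:
I₁ = I₀ cos²(67° − 0°) = I₀ cos²(67°) = 0.1527 I₀.
I₂ = I₁ cos²(118° − 67°) = 0.1527 I₀ · cos²(51°) = 0.06046 I₀.
After rotation:
I₁ = I₀ cos²(52° − 0°) = I₀ cos²(52°) = 0.379 I₀.
I₂ = I₁ cos²(118° − 52°) = 0.379 I₀ · cos²(66°) = 0.06271 I₀.
Ratio = 0.06271 / 0.06046 = 1.037.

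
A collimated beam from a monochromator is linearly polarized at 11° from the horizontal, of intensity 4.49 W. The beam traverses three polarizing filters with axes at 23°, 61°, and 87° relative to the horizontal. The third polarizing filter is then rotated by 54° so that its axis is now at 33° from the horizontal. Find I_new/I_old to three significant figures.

I_new/I_old ≈ 0.965

Before rotation:
By Malus's law, I₁ = I₀ cos²(23° − 11°) = I₀ cos²(12°) = 0.9568 I₀.
I₂ = I₁ cos²(61° − 23°) = 0.9568 I₀ · cos²(38°) = 0.5941 I₀.
I₃ = I₂ cos²(87° − 61°) = 0.5941 I₀ · cos²(26°) = 0.4799 I₀.
After rotation:
I₁ = I₀ cos²(23° − 11°) = I₀ cos²(12°) = 0.9568 I₀.
I₂ = I₁ cos²(61° − 23°) = 0.9568 I₀ · cos²(38°) = 0.5941 I₀.
I₃ = I₂ cos²(33° − 61°) = 0.5941 I₀ · cos²(28°) = 0.4632 I₀.
Ratio = 0.4632 / 0.4799 = 0.965.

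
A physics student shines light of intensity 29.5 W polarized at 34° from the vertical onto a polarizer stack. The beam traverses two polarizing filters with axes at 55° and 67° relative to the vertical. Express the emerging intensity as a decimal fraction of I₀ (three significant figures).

I/I₀ ≈ 0.834

I₁ = 29.5 W · cos²(21°) = 25.71 W.
I₂ = I₁ · cos²(12°) = 25.71 · 0.9568 = 24.6 W.
Transmitted fraction = 0.8339.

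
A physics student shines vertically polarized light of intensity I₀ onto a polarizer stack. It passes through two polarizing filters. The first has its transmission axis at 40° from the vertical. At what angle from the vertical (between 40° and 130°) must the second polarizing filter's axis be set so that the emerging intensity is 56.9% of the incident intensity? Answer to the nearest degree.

I₁ = I₀ cos²(40° − 0°) = I₀ cos²(40°) = 0.5868 I₀.
Need I₂/I₀ = 0.569, so cos²(θ − 40°) = 0.569 / 0.5868 = 0.9696.
θ − 40° = arccos(√0.9696) = 10.0°, giving θ ≈ 40 + 10.0 = 50.0°.

θ ≈ 50°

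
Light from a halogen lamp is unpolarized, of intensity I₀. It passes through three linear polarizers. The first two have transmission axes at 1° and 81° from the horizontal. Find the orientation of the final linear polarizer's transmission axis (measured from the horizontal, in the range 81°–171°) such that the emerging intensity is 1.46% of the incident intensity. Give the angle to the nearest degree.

θ ≈ 91°

Unpolarized light through the first polarizer → I₁ = ½ I₀, now polarized at 1°.
I₂ = I₁ cos²(81° − 1°) = 0.5 I₀ · cos²(80°) = 0.01508 I₀.
Need I₃/I₀ = 0.0146, so cos²(θ − 81°) = 0.0146 / 0.01508 = 0.9684.
θ − 81° = arccos(√0.9684) = 10.2°, giving θ ≈ 81 + 10.2 = 91.2°.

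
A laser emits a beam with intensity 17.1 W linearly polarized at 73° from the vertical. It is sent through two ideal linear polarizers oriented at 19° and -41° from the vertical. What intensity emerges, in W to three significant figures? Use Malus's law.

By Malus's law, I₁ = 17.1 W · cos²(54°) = 5.908 W.
I₂ = I₁ · cos²(60°) = 5.908 · 0.25 = 1.477 W.

I ≈ 1.48 W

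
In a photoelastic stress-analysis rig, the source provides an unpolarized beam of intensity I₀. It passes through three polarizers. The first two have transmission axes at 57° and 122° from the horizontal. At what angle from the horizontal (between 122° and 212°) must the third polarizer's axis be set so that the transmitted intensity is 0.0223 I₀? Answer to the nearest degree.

θ ≈ 182°

Unpolarized light through the first polarizer → I₁ = ½ I₀, now polarized at 57°.
I₂ = I₁ cos²(122° − 57°) = 0.5 I₀ · cos²(65°) = 0.0893 I₀.
Need I₃/I₀ = 0.0223, so cos²(θ − 122°) = 0.0223 / 0.0893 = 0.2497.
θ − 122° = arccos(√0.2497) = 60.0°, giving θ ≈ 122 + 60.0 = 182.0°.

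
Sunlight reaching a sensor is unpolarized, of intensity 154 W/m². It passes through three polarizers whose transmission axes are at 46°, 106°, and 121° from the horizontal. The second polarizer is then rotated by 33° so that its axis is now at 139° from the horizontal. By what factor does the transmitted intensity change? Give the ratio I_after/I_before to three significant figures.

I_new/I_old ≈ 0.0106

Before rotation:
Unpolarized light through the first polarizer → I₁ = ½ I₀, now polarized at 46°.
I₂ = I₁ cos²(106° − 46°) = 0.5 I₀ · cos²(60°) = 0.125 I₀.
I₃ = I₂ cos²(121° − 106°) = 0.125 I₀ · cos²(15°) = 0.1166 I₀.
After rotation:
Unpolarized light through the first polarizer → I₁ = ½ I₀, now polarized at 46°.
Angle between axes 1 and 2: 87°. I₂ = 0.5 I₀ · cos²(87°) = 0.00137 I₀.
I₃ = I₂ cos²(121° − 139°) = 0.00137 I₀ · cos²(18°) = 0.001239 I₀.
Ratio = 0.001239 / 0.1166 = 0.01062.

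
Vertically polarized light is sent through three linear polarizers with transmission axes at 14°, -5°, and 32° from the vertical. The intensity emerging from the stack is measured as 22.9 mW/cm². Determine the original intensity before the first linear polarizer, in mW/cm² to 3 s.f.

I₁ = I₀ cos²(14° − 0°) = I₀ cos²(14°) = 0.9415 I₀.
I₂ = I₁ cos²(-5° − 14°) = 0.9415 I₀ · cos²(19°) = 0.8417 I₀.
I₃ = I₂ cos²(32° + 5°) = 0.8417 I₀ · cos²(37°) = 0.5368 I₀.
So 22.9 mW/cm² = 0.5368 I₀, giving I₀ = 22.9/0.5368 = 42.66 mW/cm².

I₀ ≈ 42.7 mW/cm²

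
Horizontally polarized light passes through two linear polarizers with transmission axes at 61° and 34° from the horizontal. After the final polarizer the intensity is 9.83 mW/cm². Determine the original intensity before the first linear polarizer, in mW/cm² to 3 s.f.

I₀ ≈ 52.7 mW/cm²

By Malus's law, I₁ = I₀ cos²(61° − 0°) = I₀ cos²(61°) = 0.235 I₀.
I₂ = I₁ cos²(34° − 61°) = 0.235 I₀ · cos²(27°) = 0.1866 I₀.
So 9.83 mW/cm² = 0.1866 I₀, giving I₀ = 9.83/0.1866 = 52.68 mW/cm².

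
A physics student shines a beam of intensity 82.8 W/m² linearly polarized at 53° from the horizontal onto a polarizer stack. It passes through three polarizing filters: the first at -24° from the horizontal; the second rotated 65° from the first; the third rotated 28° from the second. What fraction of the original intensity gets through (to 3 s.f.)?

I/I₀ ≈ 0.00705

I₁ = 82.8 W/m² · cos²(77°) = 4.19 W/m².
I₂ = I₁ · cos²(65°) = 4.19 · 0.1786 = 0.7483 W/m².
I₃ = I₂ · cos²(28°) = 0.7483 · 0.7796 = 0.5834 W/m².
Transmitted fraction = 0.007046.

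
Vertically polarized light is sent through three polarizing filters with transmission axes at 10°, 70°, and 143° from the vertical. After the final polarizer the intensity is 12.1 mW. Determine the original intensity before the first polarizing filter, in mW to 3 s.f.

I₀ ≈ 584 mW

By Malus's law, I₁ = I₀ cos²(10° − 0°) = I₀ cos²(10°) = 0.9698 I₀.
I₂ = I₁ cos²(70° − 10°) = 0.9698 I₀ · cos²(60°) = 0.2425 I₀.
I₃ = I₂ cos²(143° − 70°) = 0.2425 I₀ · cos²(73°) = 0.02073 I₀.
So 12.1 mW = 0.02073 I₀, giving I₀ = 12.1/0.02073 = 583.8 mW.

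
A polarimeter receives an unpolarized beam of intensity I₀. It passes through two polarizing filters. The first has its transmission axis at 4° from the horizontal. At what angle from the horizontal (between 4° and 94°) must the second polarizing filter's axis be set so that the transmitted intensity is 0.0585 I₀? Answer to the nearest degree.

θ ≈ 74°

Unpolarized light through the first polarizer → I₁ = ½ I₀, now polarized at 4°.
Need I₂/I₀ = 0.0585, so cos²(θ − 4°) = 0.0585 / 0.5 = 0.117.
θ − 4° = arccos(√0.117) = 70.0°, giving θ ≈ 4 + 70.0 = 74.0°.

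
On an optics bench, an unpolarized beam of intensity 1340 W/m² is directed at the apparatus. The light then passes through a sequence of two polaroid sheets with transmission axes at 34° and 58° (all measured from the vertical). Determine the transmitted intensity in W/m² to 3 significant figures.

I ≈ 559 W/m²

Unpolarized light through the first polarizer → I₁ = 1340 W/m²/2 = 670 W/m², polarized at 34°.
I₂ = I₁ · cos²(24°) = 670 · 0.8346 = 559.2 W/m².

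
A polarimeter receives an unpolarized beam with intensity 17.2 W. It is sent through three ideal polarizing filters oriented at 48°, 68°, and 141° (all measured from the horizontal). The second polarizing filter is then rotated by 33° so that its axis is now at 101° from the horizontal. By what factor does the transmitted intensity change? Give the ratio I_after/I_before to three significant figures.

I_new/I_old ≈ 2.82

Before rotation:
Unpolarized light through the first polarizer → I₁ = ½ I₀, now polarized at 48°.
I₂ = I₁ cos²(68° − 48°) = 0.5 I₀ · cos²(20°) = 0.4415 I₀.
I₃ = I₂ cos²(141° − 68°) = 0.4415 I₀ · cos²(73°) = 0.03774 I₀.
After rotation:
Unpolarized light through the first polarizer → I₁ = ½ I₀, now polarized at 48°.
I₂ = I₁ cos²(101° − 48°) = 0.5 I₀ · cos²(53°) = 0.1811 I₀.
I₃ = I₂ cos²(141° − 101°) = 0.1811 I₀ · cos²(40°) = 0.1063 I₀.
Ratio = 0.1063 / 0.03774 = 2.816.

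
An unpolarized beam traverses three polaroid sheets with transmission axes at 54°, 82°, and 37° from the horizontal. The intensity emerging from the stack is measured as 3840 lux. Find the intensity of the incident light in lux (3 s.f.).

I₀ ≈ 1.97e4 lux

Unpolarized light through the first polarizer → I₁ = ½ I₀, now polarized at 54°.
I₂ = I₁ cos²(82° − 54°) = 0.5 I₀ · cos²(28°) = 0.3898 I₀.
I₃ = I₂ cos²(37° − 82°) = 0.3898 I₀ · cos²(45°) = 0.1949 I₀.
So 3840 lux = 0.1949 I₀, giving I₀ = 3840/0.1949 = 1.97e+04 lux.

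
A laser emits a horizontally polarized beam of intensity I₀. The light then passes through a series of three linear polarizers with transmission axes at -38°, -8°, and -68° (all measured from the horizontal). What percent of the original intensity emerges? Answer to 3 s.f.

I₁ = I₀ cos²(-38° − 0°) = I₀ cos²(38°) = 0.621 I₀.
I₂ = I₁ cos²(-8° + 38°) = 0.621 I₀ · cos²(30°) = 0.4657 I₀.
I₃ = I₂ cos²(-68° + 8°) = 0.4657 I₀ · cos²(60°) = 0.1164 I₀.
That is 11.64% of the incident intensity.

≈ 11.6%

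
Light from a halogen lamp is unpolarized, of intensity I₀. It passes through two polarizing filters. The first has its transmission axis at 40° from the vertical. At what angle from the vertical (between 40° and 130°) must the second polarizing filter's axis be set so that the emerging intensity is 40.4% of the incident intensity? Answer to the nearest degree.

θ ≈ 66°

Unpolarized light through the first polarizer → I₁ = ½ I₀, now polarized at 40°.
Need I₂/I₀ = 0.404, so cos²(θ − 40°) = 0.404 / 0.5 = 0.808.
θ − 40° = arccos(√0.808) = 26.0°, giving θ ≈ 40 + 26.0 = 66.0°.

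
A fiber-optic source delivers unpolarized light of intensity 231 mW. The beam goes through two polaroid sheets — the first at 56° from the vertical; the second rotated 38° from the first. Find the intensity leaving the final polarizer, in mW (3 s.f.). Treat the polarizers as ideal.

Unpolarized light through the first polarizer → I₁ = 231 mW/2 = 115.5 mW, polarized at 56°.
I₂ = I₁ · cos²(38°) = 115.5 · 0.621 = 71.72 mW.

I ≈ 71.7 mW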